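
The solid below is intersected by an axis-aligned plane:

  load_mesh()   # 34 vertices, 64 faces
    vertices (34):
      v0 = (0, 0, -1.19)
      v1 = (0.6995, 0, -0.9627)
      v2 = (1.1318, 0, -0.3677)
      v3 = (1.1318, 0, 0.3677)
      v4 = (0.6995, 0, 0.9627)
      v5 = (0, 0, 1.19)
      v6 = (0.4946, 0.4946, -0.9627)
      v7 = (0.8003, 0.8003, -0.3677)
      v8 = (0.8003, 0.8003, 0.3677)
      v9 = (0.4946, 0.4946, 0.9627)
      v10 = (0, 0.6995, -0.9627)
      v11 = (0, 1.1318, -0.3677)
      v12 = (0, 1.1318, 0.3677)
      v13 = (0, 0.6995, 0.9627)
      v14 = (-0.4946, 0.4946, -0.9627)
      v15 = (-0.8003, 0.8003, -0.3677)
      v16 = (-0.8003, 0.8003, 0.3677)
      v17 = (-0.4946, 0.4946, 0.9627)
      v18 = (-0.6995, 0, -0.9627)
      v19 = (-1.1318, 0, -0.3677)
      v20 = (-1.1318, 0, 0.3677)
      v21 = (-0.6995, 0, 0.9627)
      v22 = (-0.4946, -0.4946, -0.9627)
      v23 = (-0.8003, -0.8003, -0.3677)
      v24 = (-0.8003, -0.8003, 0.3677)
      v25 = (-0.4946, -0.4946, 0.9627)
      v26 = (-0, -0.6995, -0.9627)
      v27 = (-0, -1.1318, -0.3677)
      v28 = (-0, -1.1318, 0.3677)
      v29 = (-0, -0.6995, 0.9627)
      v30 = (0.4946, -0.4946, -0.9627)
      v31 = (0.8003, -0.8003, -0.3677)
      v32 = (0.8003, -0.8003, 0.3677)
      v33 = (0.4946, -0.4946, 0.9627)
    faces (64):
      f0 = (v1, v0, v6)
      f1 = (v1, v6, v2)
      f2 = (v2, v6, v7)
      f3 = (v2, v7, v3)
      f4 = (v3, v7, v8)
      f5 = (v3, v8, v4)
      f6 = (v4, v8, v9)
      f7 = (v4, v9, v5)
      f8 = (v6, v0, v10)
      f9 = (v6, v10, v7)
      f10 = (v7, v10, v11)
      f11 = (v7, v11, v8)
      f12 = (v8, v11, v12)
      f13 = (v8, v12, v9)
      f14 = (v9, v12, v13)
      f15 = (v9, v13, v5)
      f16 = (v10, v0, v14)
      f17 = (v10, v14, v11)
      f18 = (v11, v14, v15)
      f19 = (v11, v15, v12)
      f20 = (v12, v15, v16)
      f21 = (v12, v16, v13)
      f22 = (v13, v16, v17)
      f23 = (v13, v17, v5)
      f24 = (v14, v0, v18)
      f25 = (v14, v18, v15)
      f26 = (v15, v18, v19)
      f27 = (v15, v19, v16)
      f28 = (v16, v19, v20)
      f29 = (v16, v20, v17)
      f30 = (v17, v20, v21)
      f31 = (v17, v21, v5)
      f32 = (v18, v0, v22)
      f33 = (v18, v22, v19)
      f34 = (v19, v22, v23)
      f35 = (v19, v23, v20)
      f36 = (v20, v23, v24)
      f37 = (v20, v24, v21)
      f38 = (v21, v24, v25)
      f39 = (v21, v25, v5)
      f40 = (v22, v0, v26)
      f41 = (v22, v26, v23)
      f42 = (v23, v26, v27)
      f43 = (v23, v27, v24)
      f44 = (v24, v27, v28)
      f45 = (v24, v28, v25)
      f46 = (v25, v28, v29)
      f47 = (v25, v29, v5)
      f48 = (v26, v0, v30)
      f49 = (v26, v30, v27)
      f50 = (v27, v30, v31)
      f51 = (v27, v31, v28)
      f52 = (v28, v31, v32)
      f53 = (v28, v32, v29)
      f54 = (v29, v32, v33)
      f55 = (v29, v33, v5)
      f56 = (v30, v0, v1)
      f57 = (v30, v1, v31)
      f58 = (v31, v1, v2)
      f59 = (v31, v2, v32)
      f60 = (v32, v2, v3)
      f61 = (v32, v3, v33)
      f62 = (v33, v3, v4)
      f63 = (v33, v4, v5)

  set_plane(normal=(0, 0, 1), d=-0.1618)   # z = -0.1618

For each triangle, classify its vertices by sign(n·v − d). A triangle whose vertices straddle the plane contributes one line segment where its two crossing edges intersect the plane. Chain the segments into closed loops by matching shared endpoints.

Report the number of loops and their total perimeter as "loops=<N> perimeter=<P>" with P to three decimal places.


loops=1 perimeter=6.930

Straddling triangles (16 of 64):
  (v2,v7,v3) [--+] → (0.893115, 0.576229, -0.1618)–(1.1318, 0, -0.1618)  len=0.6237
  (v3,v7,v8) [+-+] → (0.893115, 0.576229, -0.1618)–(0.8003, 0.8003, -0.1618)  len=0.2425
  (v7,v11,v8) [--+] → (0.224071, 1.03899, -0.1618)–(0.8003, 0.8003, -0.1618)  len=0.6237
  (v8,v11,v12) [+-+] → (0.224071, 1.03899, -0.1618)–(0, 1.1318, -0.1618)  len=0.2425
  (v11,v15,v12) [--+] → (-0.576229, 0.893115, -0.1618)–(0, 1.1318, -0.1618)  len=0.6237
  (v12,v15,v16) [+-+] → (-0.576229, 0.893115, -0.1618)–(-0.8003, 0.8003, -0.1618)  len=0.2425
  (v15,v19,v16) [--+] → (-1.03899, 0.224071, -0.1618)–(-0.8003, 0.8003, -0.1618)  len=0.6237
  (v16,v19,v20) [+-+] → (-1.03899, 0.224071, -0.1618)–(-1.1318, 0, -0.1618)  len=0.2425
  (v19,v23,v20) [--+] → (-0.893115, -0.576229, -0.1618)–(-1.1318, 0, -0.1618)  len=0.6237
  (v20,v23,v24) [+-+] → (-0.893115, -0.576229, -0.1618)–(-0.8003, -0.8003, -0.1618)  len=0.2425
  (v23,v27,v24) [--+] → (-0.224071, -1.03899, -0.1618)–(-0.8003, -0.8003, -0.1618)  len=0.6237
  (v24,v27,v28) [+-+] → (-0.224071, -1.03899, -0.1618)–(0, -1.1318, -0.1618)  len=0.2425
  (v27,v31,v28) [--+] → (0.576229, -0.893115, -0.1618)–(0, -1.1318, -0.1618)  len=0.6237
  (v28,v31,v32) [+-+] → (0.576229, -0.893115, -0.1618)–(0.8003, -0.8003, -0.1618)  len=0.2425
  (v31,v2,v32) [--+] → (1.03899, -0.224071, -0.1618)–(0.8003, -0.8003, -0.1618)  len=0.6237
  (v32,v2,v3) [+-+] → (1.03899, -0.224071, -0.1618)–(1.1318, 0, -0.1618)  len=0.2425

Chained into 1 loop(s):
  loop 1: 16 segments, perimeter = 6.9299
Total perimeter = 6.930


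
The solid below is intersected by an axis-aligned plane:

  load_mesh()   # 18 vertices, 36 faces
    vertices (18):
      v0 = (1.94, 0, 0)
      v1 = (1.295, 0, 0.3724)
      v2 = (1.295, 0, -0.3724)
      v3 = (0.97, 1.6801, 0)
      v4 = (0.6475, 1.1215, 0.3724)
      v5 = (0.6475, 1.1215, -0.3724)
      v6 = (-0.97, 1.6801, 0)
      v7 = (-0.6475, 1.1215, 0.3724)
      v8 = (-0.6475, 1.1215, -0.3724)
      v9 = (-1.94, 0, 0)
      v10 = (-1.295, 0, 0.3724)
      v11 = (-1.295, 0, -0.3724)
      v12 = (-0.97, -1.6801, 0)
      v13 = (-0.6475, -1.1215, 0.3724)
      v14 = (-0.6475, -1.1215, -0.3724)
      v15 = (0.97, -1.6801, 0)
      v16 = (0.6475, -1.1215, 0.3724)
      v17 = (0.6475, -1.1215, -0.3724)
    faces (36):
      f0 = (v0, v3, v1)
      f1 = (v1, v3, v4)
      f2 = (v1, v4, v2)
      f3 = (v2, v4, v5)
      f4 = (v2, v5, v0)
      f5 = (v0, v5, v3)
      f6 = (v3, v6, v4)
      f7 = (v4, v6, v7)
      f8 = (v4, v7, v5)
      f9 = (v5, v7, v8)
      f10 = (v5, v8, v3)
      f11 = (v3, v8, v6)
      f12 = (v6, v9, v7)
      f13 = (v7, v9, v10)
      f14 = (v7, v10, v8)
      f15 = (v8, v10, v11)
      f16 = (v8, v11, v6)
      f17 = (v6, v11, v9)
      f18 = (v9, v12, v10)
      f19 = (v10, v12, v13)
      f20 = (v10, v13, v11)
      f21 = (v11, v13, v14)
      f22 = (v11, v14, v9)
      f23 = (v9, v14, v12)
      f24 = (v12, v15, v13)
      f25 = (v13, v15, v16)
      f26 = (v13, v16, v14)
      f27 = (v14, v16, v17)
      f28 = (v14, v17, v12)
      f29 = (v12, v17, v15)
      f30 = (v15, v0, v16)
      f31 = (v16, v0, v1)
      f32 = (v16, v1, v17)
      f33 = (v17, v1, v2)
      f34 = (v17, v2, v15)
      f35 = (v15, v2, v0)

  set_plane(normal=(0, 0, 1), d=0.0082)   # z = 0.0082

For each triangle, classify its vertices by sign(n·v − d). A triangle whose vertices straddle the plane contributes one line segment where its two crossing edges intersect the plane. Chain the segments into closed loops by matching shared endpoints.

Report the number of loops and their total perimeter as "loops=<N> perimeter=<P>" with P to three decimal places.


loops=2 perimeter=19.325

Straddling triangles (24 of 36):
  (v0,v3,v1) [--+] → (0.977156, 1.64311, 0.0082)–(1.9258, 0, 0.0082)  len=1.8973
  (v1,v3,v4) [+-+] → (0.977156, 1.64311, 0.0082)–(0.962899, 1.6678, 0.0082)  len=0.0285
  (v1,v4,v2) [++-] → (0.964121, 0.573097, 0.0082)–(1.295, 0, 0.0082)  len=0.6618
  (v2,v4,v5) [-+-] → (0.964121, 0.573097, 0.0082)–(0.6475, 1.1215, 0.0082)  len=0.6332
  (v3,v6,v4) [--+] → (-0.934384, 1.6678, 0.0082)–(0.962899, 1.6678, 0.0082)  len=1.8973
  (v4,v6,v7) [+-+] → (-0.934384, 1.6678, 0.0082)–(-0.962899, 1.6678, 0.0082)  len=0.0285
  (v4,v7,v5) [++-] → (-0.0142575, 1.1215, 0.0082)–(0.6475, 1.1215, 0.0082)  len=0.6618
  (v5,v7,v8) [-+-] → (-0.0142575, 1.1215, 0.0082)–(-0.6475, 1.1215, 0.0082)  len=0.6332
  (v6,v9,v7) [--+] → (-1.91154, 0.0246947, 0.0082)–(-0.962899, 1.6678, 0.0082)  len=1.8973
  (v7,v9,v10) [+-+] → (-1.91154, 0.0246947, 0.0082)–(-1.9258, 0, 0.0082)  len=0.0285
  (v7,v10,v8) [++-] → (-0.978379, 0.548403, 0.0082)–(-0.6475, 1.1215, 0.0082)  len=0.6618
  (v8,v10,v11) [-+-] → (-0.978379, 0.548403, 0.0082)–(-1.295, 0, 0.0082)  len=0.6332
  (v9,v12,v10) [--+] → (-0.977156, -1.64311, 0.0082)–(-1.9258, 0, 0.0082)  len=1.8973
  (v10,v12,v13) [+-+] → (-0.977156, -1.64311, 0.0082)–(-0.962899, -1.6678, 0.0082)  len=0.0285
  (v10,v13,v11) [++-] → (-0.964121, -0.573097, 0.0082)–(-1.295, 0, 0.0082)  len=0.6618
  (v11,v13,v14) [-+-] → (-0.964121, -0.573097, 0.0082)–(-0.6475, -1.1215, 0.0082)  len=0.6332
  (v12,v15,v13) [--+] → (0.934384, -1.6678, 0.0082)–(-0.962899, -1.6678, 0.0082)  len=1.8973
  (v13,v15,v16) [+-+] → (0.934384, -1.6678, 0.0082)–(0.962899, -1.6678, 0.0082)  len=0.0285
  (v13,v16,v14) [++-] → (0.0142575, -1.1215, 0.0082)–(-0.6475, -1.1215, 0.0082)  len=0.6618
  (v14,v16,v17) [-+-] → (0.0142575, -1.1215, 0.0082)–(0.6475, -1.1215, 0.0082)  len=0.6332
  (v15,v0,v16) [--+] → (1.91154, -0.0246947, 0.0082)–(0.962899, -1.6678, 0.0082)  len=1.8973
  (v16,v0,v1) [+-+] → (1.91154, -0.0246947, 0.0082)–(1.9258, 0, 0.0082)  len=0.0285
  (v16,v1,v17) [++-] → (0.978379, -0.548403, 0.0082)–(0.6475, -1.1215, 0.0082)  len=0.6618
  (v17,v1,v2) [-+-] → (0.978379, -0.548403, 0.0082)–(1.295, 0, 0.0082)  len=0.6332

Chained into 2 loop(s):
  loop 1: 12 segments, perimeter = 11.5548
  loop 2: 12 segments, perimeter = 7.7700
Total perimeter = 19.325


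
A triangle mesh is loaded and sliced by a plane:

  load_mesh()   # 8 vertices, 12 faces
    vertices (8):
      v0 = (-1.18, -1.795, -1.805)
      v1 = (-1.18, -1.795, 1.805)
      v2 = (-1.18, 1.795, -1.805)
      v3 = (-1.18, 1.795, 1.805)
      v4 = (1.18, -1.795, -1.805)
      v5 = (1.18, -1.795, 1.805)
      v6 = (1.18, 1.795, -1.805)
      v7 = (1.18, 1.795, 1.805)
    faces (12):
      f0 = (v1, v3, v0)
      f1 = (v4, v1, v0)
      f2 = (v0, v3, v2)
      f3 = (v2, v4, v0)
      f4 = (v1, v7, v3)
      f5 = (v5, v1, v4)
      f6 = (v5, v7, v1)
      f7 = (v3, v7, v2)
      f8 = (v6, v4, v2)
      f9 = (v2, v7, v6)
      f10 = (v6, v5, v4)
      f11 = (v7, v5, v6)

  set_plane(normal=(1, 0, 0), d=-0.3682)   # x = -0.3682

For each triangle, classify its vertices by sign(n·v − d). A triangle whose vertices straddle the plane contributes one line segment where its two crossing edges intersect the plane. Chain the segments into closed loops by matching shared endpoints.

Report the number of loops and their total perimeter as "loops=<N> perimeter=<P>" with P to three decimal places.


loops=1 perimeter=14.400

Straddling triangles (8 of 12):
  (v4,v1,v0) [+--] → (-0.3682, -1.795, 0.563221)–(-0.3682, -1.795, -1.805)  len=2.3682
  (v2,v4,v0) [-+-] → (-0.3682, 0.560101, -1.805)–(-0.3682, -1.795, -1.805)  len=2.3551
  (v1,v7,v3) [-+-] → (-0.3682, -0.560101, 1.805)–(-0.3682, 1.795, 1.805)  len=2.3551
  (v5,v1,v4) [+-+] → (-0.3682, -1.795, 1.805)–(-0.3682, -1.795, 0.563221)  len=1.2418
  (v5,v7,v1) [++-] → (-0.3682, -0.560101, 1.805)–(-0.3682, -1.795, 1.805)  len=1.2349
  (v3,v7,v2) [-+-] → (-0.3682, 1.795, 1.805)–(-0.3682, 1.795, -0.563221)  len=2.3682
  (v6,v4,v2) [++-] → (-0.3682, 0.560101, -1.805)–(-0.3682, 1.795, -1.805)  len=1.2349
  (v2,v7,v6) [-++] → (-0.3682, 1.795, -0.563221)–(-0.3682, 1.795, -1.805)  len=1.2418

Chained into 1 loop(s):
  loop 1: 8 segments, perimeter = 14.4000
Total perimeter = 14.400


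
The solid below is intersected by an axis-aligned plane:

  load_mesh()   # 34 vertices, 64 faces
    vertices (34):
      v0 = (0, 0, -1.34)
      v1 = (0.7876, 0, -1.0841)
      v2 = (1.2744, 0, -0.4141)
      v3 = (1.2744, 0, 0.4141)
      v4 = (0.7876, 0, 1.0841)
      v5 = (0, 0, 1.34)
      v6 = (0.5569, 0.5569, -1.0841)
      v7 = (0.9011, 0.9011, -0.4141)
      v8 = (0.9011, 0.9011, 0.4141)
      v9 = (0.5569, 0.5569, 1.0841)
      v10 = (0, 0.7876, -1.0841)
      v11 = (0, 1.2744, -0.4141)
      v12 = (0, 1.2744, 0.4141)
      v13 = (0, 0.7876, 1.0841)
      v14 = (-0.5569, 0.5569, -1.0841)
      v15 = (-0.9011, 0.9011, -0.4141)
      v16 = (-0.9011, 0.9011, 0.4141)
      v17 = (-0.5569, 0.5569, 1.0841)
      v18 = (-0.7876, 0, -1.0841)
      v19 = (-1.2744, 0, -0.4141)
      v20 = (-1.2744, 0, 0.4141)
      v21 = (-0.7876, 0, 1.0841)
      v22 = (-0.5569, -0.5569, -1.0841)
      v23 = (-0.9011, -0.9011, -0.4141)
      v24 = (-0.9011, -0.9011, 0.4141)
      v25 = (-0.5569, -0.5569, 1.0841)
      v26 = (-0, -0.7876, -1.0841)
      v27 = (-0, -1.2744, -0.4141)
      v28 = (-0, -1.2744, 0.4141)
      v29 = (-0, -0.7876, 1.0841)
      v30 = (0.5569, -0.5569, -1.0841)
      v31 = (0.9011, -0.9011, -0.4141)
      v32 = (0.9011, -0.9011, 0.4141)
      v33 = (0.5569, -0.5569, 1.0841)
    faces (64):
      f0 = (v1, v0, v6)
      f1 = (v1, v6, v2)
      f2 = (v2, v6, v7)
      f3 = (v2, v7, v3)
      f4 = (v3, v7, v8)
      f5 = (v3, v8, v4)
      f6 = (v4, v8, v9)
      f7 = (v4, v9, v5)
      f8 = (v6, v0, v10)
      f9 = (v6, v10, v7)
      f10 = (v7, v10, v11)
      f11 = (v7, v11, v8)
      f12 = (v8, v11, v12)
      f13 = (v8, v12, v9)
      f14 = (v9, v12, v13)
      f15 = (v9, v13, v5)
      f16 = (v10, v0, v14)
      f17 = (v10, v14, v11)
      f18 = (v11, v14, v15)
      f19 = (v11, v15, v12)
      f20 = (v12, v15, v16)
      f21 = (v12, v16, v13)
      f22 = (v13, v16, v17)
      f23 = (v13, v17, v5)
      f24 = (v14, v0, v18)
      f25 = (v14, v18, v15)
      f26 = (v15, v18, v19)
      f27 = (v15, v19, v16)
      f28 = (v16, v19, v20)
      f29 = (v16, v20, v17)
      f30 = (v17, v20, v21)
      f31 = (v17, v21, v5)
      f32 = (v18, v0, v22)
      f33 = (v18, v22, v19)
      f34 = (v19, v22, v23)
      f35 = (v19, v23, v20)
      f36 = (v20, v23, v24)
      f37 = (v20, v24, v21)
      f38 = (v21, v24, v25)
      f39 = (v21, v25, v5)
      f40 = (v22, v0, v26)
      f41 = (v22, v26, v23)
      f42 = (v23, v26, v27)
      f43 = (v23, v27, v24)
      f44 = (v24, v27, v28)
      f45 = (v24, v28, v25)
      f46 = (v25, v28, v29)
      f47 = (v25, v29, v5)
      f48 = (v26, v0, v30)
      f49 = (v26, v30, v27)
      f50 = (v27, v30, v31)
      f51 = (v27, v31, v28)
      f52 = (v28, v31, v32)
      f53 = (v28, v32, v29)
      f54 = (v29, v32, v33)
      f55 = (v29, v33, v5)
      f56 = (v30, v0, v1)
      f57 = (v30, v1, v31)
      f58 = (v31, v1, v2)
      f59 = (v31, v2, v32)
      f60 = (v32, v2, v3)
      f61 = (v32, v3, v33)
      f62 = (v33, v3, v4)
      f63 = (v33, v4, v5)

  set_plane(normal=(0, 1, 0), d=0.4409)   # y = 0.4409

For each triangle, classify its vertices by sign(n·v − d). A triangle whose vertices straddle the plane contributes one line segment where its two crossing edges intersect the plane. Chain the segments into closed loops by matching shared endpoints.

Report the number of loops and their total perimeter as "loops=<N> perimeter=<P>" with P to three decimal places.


loops=1 perimeter=7.439

Straddling triangles (20 of 64):
  (v1,v0,v6) [--+] → (0.4409, 0.4409, -1.1374)–(0.604954, 0.4409, -1.0841)  len=0.1725
  (v1,v6,v2) [-+-] → (0.604954, 0.4409, -1.0841)–(0.706352, 0.4409, -0.944542)  len=0.1725
  (v2,v6,v7) [-++] → (0.706352, 0.4409, -0.944542)–(1.09175, 0.4409, -0.4141)  len=0.6557
  (v2,v7,v3) [-+-] → (1.09175, 0.4409, -0.4141)–(1.09175, 0.4409, 0.0088693)  len=0.4230
  (v3,v7,v8) [-++] → (1.09175, 0.4409, 0.0088693)–(1.09175, 0.4409, 0.4141)  len=0.4052
  (v3,v8,v4) [-+-] → (1.09175, 0.4409, 0.4141)–(0.843135, 0.4409, 0.756275)  len=0.4230
  (v4,v8,v9) [-++] → (0.843135, 0.4409, 0.756275)–(0.604954, 0.4409, 1.0841)  len=0.4052
  (v4,v9,v5) [-+-] → (0.604954, 0.4409, 1.0841)–(0.4409, 0.4409, 1.1374)  len=0.1725
  (v6,v0,v10) [+-+] → (0.4409, 0.4409, -1.1374)–(0, 0.4409, -1.19675)  len=0.4449
  (v9,v13,v5) [++-] → (0, 0.4409, 1.19675)–(0.4409, 0.4409, 1.1374)  len=0.4449
  (v10,v0,v14) [+-+] → (0, 0.4409, -1.19675)–(-0.4409, 0.4409, -1.1374)  len=0.4449
  (v13,v17,v5) [++-] → (-0.4409, 0.4409, 1.1374)–(0, 0.4409, 1.19675)  len=0.4449
  (v14,v0,v18) [+--] → (-0.4409, 0.4409, -1.1374)–(-0.604954, 0.4409, -1.0841)  len=0.1725
  (v14,v18,v15) [+-+] → (-0.604954, 0.4409, -1.0841)–(-0.843135, 0.4409, -0.756275)  len=0.4052
  (v15,v18,v19) [+--] → (-0.843135, 0.4409, -0.756275)–(-1.09175, 0.4409, -0.4141)  len=0.4230
  (v15,v19,v16) [+-+] → (-1.09175, 0.4409, -0.4141)–(-1.09175, 0.4409, -0.0088693)  len=0.4052
  (v16,v19,v20) [+--] → (-1.09175, 0.4409, -0.0088693)–(-1.09175, 0.4409, 0.4141)  len=0.4230
  (v16,v20,v17) [+-+] → (-1.09175, 0.4409, 0.4141)–(-0.706352, 0.4409, 0.944542)  len=0.6557
  (v17,v20,v21) [+--] → (-0.706352, 0.4409, 0.944542)–(-0.604954, 0.4409, 1.0841)  len=0.1725
  (v17,v21,v5) [+--] → (-0.604954, 0.4409, 1.0841)–(-0.4409, 0.4409, 1.1374)  len=0.1725

Chained into 1 loop(s):
  loop 1: 20 segments, perimeter = 7.4386
Total perimeter = 7.439


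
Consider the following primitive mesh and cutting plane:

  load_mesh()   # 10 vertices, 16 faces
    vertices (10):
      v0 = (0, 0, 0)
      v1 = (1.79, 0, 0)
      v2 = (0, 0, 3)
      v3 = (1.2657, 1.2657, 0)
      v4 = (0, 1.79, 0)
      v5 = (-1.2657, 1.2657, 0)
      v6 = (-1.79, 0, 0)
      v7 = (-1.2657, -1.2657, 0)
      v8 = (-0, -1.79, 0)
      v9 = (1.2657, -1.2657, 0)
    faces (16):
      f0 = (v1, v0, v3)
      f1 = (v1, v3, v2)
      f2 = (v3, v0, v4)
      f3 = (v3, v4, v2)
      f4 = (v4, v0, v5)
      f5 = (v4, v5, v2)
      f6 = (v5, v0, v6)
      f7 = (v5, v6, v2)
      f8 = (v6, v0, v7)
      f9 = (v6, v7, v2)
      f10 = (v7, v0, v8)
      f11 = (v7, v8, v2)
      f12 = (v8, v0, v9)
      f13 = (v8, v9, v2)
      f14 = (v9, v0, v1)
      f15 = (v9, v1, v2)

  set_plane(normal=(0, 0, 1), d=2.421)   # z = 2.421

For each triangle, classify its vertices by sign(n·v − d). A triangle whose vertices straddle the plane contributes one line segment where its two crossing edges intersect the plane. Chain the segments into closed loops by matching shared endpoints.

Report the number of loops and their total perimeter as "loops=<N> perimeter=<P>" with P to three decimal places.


loops=1 perimeter=2.115

Straddling triangles (8 of 16):
  (v1,v3,v2) [--+] → (0.24428, 0.24428, 2.421)–(0.34547, 0, 2.421)  len=0.2644
  (v3,v4,v2) [--+] → (0, 0.34547, 2.421)–(0.24428, 0.24428, 2.421)  len=0.2644
  (v4,v5,v2) [--+] → (-0.24428, 0.24428, 2.421)–(0, 0.34547, 2.421)  len=0.2644
  (v5,v6,v2) [--+] → (-0.34547, 0, 2.421)–(-0.24428, 0.24428, 2.421)  len=0.2644
  (v6,v7,v2) [--+] → (-0.24428, -0.24428, 2.421)–(-0.34547, 0, 2.421)  len=0.2644
  (v7,v8,v2) [--+] → (0, -0.34547, 2.421)–(-0.24428, -0.24428, 2.421)  len=0.2644
  (v8,v9,v2) [--+] → (0.24428, -0.24428, 2.421)–(0, -0.34547, 2.421)  len=0.2644
  (v9,v1,v2) [--+] → (0.34547, 0, 2.421)–(0.24428, -0.24428, 2.421)  len=0.2644

Chained into 1 loop(s):
  loop 1: 8 segments, perimeter = 2.1153
Total perimeter = 2.115


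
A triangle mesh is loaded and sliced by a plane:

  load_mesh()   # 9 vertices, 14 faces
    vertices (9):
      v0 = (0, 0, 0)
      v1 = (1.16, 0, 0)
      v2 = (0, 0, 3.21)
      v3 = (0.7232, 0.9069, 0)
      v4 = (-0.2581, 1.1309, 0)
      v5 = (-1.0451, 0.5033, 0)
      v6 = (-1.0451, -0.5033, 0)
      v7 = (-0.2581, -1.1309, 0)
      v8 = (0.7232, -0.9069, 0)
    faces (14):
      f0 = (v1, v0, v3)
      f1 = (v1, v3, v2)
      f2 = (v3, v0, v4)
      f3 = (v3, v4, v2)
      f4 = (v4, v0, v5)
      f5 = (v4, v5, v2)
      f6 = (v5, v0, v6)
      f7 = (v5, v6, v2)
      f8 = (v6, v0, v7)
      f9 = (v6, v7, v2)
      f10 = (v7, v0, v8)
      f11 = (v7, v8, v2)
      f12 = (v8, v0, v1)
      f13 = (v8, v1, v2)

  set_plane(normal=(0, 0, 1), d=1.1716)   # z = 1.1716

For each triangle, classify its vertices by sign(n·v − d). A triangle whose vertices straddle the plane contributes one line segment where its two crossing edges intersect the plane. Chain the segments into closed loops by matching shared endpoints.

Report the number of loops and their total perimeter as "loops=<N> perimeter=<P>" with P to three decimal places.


Straddling triangles (7 of 14):
  (v1,v3,v2) [--+] → (0.459243, 0.575896, 1.1716)–(0.736618, 0, 1.1716)  len=0.6392
  (v3,v4,v2) [--+] → (-0.163898, 0.718139, 1.1716)–(0.459243, 0.575896, 1.1716)  len=0.6392
  (v4,v5,v2) [--+] → (-0.663655, 0.319603, 1.1716)–(-0.163898, 0.718139, 1.1716)  len=0.6392
  (v5,v6,v2) [--+] → (-0.663655, -0.319603, 1.1716)–(-0.663655, 0.319603, 1.1716)  len=0.6392
  (v6,v7,v2) [--+] → (-0.163898, -0.718139, 1.1716)–(-0.663655, -0.319603, 1.1716)  len=0.6392
  (v7,v8,v2) [--+] → (0.459243, -0.575896, 1.1716)–(-0.163898, -0.718139, 1.1716)  len=0.6392
  (v8,v1,v2) [--+] → (0.736618, 0, 1.1716)–(0.459243, -0.575896, 1.1716)  len=0.6392

Chained into 1 loop(s):
  loop 1: 7 segments, perimeter = 4.4744
Total perimeter = 4.474

loops=1 perimeter=4.474


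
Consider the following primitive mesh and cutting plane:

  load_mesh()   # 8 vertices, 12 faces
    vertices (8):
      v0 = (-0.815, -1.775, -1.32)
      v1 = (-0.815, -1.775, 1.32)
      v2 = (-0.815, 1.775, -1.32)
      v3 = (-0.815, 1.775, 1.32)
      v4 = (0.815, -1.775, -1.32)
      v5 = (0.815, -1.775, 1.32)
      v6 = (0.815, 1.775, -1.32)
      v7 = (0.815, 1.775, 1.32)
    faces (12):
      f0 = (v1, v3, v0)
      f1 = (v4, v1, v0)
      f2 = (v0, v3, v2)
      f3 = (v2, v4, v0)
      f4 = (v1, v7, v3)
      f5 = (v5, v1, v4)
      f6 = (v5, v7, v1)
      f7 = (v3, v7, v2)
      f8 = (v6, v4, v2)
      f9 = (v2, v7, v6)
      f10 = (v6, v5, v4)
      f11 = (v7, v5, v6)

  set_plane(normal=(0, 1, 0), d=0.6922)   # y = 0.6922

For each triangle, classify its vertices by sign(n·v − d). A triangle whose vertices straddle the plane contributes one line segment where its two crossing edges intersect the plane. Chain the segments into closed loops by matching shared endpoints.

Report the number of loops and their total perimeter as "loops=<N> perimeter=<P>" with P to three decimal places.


Straddling triangles (8 of 12):
  (v1,v3,v0) [-+-] → (-0.815, 0.6922, 1.32)–(-0.815, 0.6922, 0.514763)  len=0.8052
  (v0,v3,v2) [-++] → (-0.815, 0.6922, 0.514763)–(-0.815, 0.6922, -1.32)  len=1.8348
  (v2,v4,v0) [+--] → (-0.317827, 0.6922, -1.32)–(-0.815, 0.6922, -1.32)  len=0.4972
  (v1,v7,v3) [-++] → (0.317827, 0.6922, 1.32)–(-0.815, 0.6922, 1.32)  len=1.1328
  (v5,v7,v1) [-+-] → (0.815, 0.6922, 1.32)–(0.317827, 0.6922, 1.32)  len=0.4972
  (v6,v4,v2) [+-+] → (0.815, 0.6922, -1.32)–(-0.317827, 0.6922, -1.32)  len=1.1328
  (v6,v5,v4) [+--] → (0.815, 0.6922, -0.514763)–(0.815, 0.6922, -1.32)  len=0.8052
  (v7,v5,v6) [+-+] → (0.815, 0.6922, 1.32)–(0.815, 0.6922, -0.514763)  len=1.8348

Chained into 1 loop(s):
  loop 1: 8 segments, perimeter = 8.5400
Total perimeter = 8.540

loops=1 perimeter=8.540


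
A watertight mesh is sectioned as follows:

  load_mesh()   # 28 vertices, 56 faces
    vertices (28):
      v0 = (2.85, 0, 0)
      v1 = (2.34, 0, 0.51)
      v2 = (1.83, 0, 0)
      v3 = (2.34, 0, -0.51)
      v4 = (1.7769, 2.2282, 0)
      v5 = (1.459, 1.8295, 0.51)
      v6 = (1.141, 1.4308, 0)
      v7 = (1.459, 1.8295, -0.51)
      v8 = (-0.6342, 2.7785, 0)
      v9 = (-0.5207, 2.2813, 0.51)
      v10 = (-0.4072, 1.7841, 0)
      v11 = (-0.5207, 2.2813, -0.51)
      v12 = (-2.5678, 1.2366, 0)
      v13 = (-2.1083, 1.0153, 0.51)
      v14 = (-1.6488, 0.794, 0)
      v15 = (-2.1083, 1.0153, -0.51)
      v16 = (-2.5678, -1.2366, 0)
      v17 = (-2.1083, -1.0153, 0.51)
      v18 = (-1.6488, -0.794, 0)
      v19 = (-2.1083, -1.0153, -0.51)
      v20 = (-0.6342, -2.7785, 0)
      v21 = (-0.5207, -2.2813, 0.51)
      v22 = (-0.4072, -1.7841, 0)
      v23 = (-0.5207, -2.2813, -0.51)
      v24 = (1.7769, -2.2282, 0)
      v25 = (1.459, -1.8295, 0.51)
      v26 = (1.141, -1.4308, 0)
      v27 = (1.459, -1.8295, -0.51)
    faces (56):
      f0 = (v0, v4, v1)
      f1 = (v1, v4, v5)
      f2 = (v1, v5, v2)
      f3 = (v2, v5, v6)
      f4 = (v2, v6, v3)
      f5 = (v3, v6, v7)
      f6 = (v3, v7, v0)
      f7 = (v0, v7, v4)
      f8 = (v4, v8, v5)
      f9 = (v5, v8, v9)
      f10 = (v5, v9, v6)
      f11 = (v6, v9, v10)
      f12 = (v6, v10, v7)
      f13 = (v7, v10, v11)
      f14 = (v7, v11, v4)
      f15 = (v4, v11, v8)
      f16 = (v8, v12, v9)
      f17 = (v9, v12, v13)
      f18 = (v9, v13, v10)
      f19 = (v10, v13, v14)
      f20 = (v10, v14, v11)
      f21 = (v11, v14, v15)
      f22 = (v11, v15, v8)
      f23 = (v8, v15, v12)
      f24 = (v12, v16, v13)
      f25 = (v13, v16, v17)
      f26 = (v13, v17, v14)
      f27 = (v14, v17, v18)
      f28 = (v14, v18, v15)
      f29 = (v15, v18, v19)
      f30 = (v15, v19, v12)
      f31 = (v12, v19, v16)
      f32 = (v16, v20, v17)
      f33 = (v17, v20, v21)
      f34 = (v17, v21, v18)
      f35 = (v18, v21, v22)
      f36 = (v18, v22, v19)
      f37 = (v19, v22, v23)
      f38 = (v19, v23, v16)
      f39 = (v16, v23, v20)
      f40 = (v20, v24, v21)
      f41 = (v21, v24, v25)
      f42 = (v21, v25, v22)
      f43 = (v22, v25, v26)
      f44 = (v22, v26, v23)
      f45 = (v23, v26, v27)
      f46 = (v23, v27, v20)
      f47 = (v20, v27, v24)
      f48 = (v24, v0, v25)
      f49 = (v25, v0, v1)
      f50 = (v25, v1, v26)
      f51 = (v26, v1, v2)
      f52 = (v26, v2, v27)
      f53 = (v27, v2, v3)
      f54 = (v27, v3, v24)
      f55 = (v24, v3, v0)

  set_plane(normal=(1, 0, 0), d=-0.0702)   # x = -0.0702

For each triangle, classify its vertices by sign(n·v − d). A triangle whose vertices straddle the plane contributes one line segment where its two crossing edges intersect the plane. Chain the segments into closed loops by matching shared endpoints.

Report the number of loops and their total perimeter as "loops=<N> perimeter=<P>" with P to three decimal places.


loops=2 perimeter=5.555

Straddling triangles (16 of 56):
  (v4,v8,v5) [+-+] → (-0.0702, 2.64977, 0)–(-0.0702, 2.5228, 0.137416)  len=0.1871
  (v5,v8,v9) [+--] → (-0.0702, 2.5228, 0.137416)–(-0.0702, 2.17849, 0.51)  len=0.5073
  (v5,v9,v6) [+-+] → (-0.0702, 2.17849, 0.51)–(-0.0702, 2.05072, 0.371735)  len=0.1883
  (v6,v9,v10) [+--] → (-0.0702, 2.05072, 0.371735)–(-0.0702, 1.7072, 0)  len=0.5062
  (v6,v10,v7) [+-+] → (-0.0702, 1.7072, 0)–(-0.0702, 1.7923, -0.0920962)  len=0.1254
  (v7,v10,v11) [+--] → (-0.0702, 1.7923, -0.0920962)–(-0.0702, 2.17849, -0.51)  len=0.5690
  (v7,v11,v4) [+-+] → (-0.0702, 2.17849, -0.51)–(-0.0702, 2.27089, -0.410002)  len=0.1362
  (v4,v11,v8) [+--] → (-0.0702, 2.27089, -0.410002)–(-0.0702, 2.64977, 0)  len=0.5583
  (v20,v24,v21) [-+-] → (-0.0702, -2.64977, 0)–(-0.0702, -2.27089, 0.410002)  len=0.5583
  (v21,v24,v25) [-++] → (-0.0702, -2.27089, 0.410002)–(-0.0702, -2.17849, 0.51)  len=0.1362
  (v21,v25,v22) [-+-] → (-0.0702, -2.17849, 0.51)–(-0.0702, -1.7923, 0.0920962)  len=0.5690
  (v22,v25,v26) [-++] → (-0.0702, -1.7923, 0.0920962)–(-0.0702, -1.7072, 0)  len=0.1254
  (v22,v26,v23) [-+-] → (-0.0702, -1.7072, 0)–(-0.0702, -2.05072, -0.371735)  len=0.5062
  (v23,v26,v27) [-++] → (-0.0702, -2.05072, -0.371735)–(-0.0702, -2.17849, -0.51)  len=0.1883
  (v23,v27,v20) [-+-] → (-0.0702, -2.17849, -0.51)–(-0.0702, -2.5228, -0.137416)  len=0.5073
  (v20,v27,v24) [-++] → (-0.0702, -2.5228, -0.137416)–(-0.0702, -2.64977, 0)  len=0.1871

Chained into 2 loop(s):
  loop 1: 8 segments, perimeter = 2.7777
  loop 2: 8 segments, perimeter = 2.7777
Total perimeter = 5.555


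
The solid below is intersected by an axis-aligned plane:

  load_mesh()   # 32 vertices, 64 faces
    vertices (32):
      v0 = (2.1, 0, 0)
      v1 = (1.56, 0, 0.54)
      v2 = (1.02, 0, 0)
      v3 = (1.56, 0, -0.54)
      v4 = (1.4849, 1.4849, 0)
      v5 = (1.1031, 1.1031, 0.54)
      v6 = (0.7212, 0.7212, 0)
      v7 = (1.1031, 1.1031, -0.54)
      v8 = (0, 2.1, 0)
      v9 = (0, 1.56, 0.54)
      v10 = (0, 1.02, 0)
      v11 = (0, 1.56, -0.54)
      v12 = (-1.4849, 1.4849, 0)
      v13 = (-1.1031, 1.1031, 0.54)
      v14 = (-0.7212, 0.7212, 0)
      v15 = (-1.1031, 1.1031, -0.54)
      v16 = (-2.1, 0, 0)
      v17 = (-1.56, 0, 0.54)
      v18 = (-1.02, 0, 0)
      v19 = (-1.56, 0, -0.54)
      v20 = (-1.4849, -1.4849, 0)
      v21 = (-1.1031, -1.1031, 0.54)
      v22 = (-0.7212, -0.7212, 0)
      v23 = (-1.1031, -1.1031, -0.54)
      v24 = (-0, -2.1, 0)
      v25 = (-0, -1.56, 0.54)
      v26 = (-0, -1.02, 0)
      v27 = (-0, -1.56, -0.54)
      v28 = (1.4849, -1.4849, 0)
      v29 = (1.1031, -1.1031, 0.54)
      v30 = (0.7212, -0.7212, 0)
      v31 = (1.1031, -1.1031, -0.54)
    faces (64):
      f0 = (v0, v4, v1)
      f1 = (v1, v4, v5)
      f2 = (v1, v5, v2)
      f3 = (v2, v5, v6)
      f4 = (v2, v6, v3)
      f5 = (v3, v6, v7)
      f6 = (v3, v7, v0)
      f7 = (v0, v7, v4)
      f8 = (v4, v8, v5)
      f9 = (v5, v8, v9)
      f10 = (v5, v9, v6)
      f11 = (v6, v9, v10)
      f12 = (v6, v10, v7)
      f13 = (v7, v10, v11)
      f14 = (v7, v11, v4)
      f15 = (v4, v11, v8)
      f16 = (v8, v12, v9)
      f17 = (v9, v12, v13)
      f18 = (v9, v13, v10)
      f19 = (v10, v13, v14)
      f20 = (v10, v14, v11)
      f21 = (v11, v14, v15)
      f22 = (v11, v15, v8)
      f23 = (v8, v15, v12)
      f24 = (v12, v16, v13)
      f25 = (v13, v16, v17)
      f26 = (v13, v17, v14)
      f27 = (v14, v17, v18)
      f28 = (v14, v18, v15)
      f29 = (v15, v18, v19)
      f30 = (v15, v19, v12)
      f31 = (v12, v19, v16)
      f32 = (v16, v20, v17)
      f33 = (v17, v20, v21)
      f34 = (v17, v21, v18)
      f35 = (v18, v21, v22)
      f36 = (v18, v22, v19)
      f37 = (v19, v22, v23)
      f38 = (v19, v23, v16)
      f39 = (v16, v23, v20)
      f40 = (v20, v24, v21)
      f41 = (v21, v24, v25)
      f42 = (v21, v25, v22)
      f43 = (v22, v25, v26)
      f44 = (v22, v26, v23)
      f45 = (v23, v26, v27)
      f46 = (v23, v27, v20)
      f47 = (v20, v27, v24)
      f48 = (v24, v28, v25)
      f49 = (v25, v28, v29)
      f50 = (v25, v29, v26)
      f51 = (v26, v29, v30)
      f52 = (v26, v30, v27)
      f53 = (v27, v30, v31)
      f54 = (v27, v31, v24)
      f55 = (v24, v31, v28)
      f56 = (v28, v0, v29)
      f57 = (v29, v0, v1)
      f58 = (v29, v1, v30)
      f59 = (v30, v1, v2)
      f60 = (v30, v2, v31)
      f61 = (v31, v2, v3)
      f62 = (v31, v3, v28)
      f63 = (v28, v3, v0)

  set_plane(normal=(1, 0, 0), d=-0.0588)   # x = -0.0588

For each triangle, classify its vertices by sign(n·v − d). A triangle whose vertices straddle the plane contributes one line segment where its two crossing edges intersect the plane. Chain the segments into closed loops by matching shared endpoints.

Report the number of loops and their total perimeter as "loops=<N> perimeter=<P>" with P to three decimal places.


loops=2 perimeter=6.109

Straddling triangles (16 of 64):
  (v8,v12,v9) [+-+] → (-0.0588, 2.07564, 0)–(-0.0588, 1.55703, 0.518617)  len=0.7334
  (v9,v12,v13) [+--] → (-0.0588, 1.55703, 0.518617)–(-0.0588, 1.53565, 0.54)  len=0.0302
  (v9,v13,v10) [+-+] → (-0.0588, 1.53565, 0.54)–(-0.0588, 1.02443, 0.0287843)  len=0.7230
  (v10,v13,v14) [+--] → (-0.0588, 1.02443, 0.0287843)–(-0.0588, 0.995639, 0)  len=0.0407
  (v10,v14,v11) [+-+] → (-0.0588, 0.995639, 0)–(-0.0588, 1.49161, -0.495973)  len=0.7014
  (v11,v14,v15) [+--] → (-0.0588, 1.49161, -0.495973)–(-0.0588, 1.53565, -0.54)  len=0.0623
  (v11,v15,v8) [+-+] → (-0.0588, 1.53565, -0.54)–(-0.0588, 2.04686, -0.0287843)  len=0.7230
  (v8,v15,v12) [+--] → (-0.0588, 2.04686, -0.0287843)–(-0.0588, 2.07564, 0)  len=0.0407
  (v20,v24,v21) [-+-] → (-0.0588, -2.07564, 0)–(-0.0588, -2.04686, 0.0287843)  len=0.0407
  (v21,v24,v25) [-++] → (-0.0588, -2.04686, 0.0287843)–(-0.0588, -1.53565, 0.54)  len=0.7230
  (v21,v25,v22) [-+-] → (-0.0588, -1.53565, 0.54)–(-0.0588, -1.49161, 0.495973)  len=0.0623
  (v22,v25,v26) [-++] → (-0.0588, -1.49161, 0.495973)–(-0.0588, -0.995639, 0)  len=0.7014
  (v22,v26,v23) [-+-] → (-0.0588, -0.995639, 0)–(-0.0588, -1.02443, -0.0287843)  len=0.0407
  (v23,v26,v27) [-++] → (-0.0588, -1.02443, -0.0287843)–(-0.0588, -1.53565, -0.54)  len=0.7230
  (v23,v27,v20) [-+-] → (-0.0588, -1.53565, -0.54)–(-0.0588, -1.55703, -0.518617)  len=0.0302
  (v20,v27,v24) [-++] → (-0.0588, -1.55703, -0.518617)–(-0.0588, -2.07564, 0)  len=0.7334

Chained into 2 loop(s):
  loop 1: 8 segments, perimeter = 3.0547
  loop 2: 8 segments, perimeter = 3.0547
Total perimeter = 6.109


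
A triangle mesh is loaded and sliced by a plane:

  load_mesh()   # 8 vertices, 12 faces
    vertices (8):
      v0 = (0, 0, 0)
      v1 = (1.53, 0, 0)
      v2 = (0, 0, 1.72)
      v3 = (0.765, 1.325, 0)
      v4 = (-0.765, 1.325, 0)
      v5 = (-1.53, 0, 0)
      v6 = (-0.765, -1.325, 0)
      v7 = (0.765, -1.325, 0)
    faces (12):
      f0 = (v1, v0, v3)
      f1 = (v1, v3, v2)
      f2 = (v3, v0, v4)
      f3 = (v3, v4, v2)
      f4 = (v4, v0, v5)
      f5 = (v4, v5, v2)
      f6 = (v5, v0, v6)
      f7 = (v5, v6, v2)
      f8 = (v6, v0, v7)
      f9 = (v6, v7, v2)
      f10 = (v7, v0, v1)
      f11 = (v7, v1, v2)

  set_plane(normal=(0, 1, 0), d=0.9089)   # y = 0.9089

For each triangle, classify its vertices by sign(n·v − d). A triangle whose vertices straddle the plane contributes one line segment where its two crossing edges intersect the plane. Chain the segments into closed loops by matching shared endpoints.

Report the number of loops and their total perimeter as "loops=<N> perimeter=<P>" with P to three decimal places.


loops=1 perimeter=4.506

Straddling triangles (6 of 12):
  (v1,v0,v3) [--+] → (0.524761, 0.9089, 0)–(1.00524, 0.9089, 0)  len=0.4805
  (v1,v3,v2) [-+-] → (1.00524, 0.9089, 0)–(0.524761, 0.9089, 0.540145)  len=0.7229
  (v3,v0,v4) [+-+] → (0.524761, 0.9089, 0)–(-0.524761, 0.9089, 0)  len=1.0495
  (v3,v4,v2) [++-] → (-0.524761, 0.9089, 0.540145)–(0.524761, 0.9089, 0.540145)  len=1.0495
  (v4,v0,v5) [+--] → (-0.524761, 0.9089, 0)–(-1.00524, 0.9089, 0)  len=0.4805
  (v4,v5,v2) [+--] → (-1.00524, 0.9089, 0)–(-0.524761, 0.9089, 0.540145)  len=0.7229

Chained into 1 loop(s):
  loop 1: 6 segments, perimeter = 4.5058
Total perimeter = 4.506


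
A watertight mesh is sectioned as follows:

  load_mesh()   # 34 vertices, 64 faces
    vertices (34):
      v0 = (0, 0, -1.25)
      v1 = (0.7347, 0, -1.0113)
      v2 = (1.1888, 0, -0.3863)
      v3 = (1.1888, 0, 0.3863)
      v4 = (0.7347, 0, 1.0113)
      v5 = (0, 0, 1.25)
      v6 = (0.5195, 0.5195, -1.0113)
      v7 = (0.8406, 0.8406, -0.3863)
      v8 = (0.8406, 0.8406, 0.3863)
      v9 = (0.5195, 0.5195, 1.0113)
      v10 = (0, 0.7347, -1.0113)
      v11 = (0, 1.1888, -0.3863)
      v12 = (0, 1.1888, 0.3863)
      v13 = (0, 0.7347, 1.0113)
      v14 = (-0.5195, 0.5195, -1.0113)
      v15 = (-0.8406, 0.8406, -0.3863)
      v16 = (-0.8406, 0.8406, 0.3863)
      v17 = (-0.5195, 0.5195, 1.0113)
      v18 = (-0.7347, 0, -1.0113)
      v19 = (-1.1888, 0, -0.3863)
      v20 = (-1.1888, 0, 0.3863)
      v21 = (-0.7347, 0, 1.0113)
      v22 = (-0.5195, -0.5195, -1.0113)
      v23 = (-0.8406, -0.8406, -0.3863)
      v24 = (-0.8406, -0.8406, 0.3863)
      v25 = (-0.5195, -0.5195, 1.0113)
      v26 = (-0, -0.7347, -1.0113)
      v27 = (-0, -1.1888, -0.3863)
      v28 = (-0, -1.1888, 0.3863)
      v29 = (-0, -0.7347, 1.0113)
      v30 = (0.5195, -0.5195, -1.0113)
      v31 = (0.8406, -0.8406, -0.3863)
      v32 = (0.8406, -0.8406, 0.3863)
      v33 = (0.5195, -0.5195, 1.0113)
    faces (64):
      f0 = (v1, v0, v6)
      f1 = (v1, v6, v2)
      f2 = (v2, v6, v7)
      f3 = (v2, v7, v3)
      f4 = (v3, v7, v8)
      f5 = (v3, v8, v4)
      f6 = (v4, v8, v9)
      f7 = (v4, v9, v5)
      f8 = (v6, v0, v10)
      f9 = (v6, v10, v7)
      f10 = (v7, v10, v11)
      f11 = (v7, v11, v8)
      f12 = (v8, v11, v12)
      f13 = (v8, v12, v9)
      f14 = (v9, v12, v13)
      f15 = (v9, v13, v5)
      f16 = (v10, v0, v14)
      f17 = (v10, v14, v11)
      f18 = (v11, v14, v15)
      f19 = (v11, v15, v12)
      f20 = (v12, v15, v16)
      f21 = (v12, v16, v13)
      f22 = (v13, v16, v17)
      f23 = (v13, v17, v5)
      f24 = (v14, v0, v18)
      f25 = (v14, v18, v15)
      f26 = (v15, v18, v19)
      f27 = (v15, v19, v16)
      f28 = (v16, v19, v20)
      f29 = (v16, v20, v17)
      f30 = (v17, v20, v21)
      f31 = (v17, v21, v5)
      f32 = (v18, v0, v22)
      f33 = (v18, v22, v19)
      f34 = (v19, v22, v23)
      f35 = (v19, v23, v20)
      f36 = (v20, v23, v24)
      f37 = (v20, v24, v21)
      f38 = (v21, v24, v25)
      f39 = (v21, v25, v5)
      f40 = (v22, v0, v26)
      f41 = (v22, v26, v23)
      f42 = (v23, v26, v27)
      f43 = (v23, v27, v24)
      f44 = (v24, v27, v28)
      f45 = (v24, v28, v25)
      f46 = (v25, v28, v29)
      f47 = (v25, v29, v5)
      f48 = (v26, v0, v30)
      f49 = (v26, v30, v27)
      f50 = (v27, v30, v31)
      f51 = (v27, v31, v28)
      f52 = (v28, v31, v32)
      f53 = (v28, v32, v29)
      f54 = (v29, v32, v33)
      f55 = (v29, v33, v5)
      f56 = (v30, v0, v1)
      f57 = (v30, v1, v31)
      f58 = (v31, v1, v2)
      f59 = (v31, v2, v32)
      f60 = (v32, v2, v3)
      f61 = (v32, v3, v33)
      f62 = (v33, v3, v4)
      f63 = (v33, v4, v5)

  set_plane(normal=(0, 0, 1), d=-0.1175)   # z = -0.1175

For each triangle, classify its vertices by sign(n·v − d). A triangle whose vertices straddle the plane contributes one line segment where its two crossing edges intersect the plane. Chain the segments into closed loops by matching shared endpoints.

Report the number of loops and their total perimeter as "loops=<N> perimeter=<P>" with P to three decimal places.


Straddling triangles (16 of 64):
  (v2,v7,v3) [--+] → (0.961744, 0.548142, -0.1175)–(1.1888, 0, -0.1175)  len=0.5933
  (v3,v7,v8) [+-+] → (0.961744, 0.548142, -0.1175)–(0.8406, 0.8406, -0.1175)  len=0.3166
  (v7,v11,v8) [--+] → (0.292458, 1.06766, -0.1175)–(0.8406, 0.8406, -0.1175)  len=0.5933
  (v8,v11,v12) [+-+] → (0.292458, 1.06766, -0.1175)–(0, 1.1888, -0.1175)  len=0.3166
  (v11,v15,v12) [--+] → (-0.548142, 0.961744, -0.1175)–(0, 1.1888, -0.1175)  len=0.5933
  (v12,v15,v16) [+-+] → (-0.548142, 0.961744, -0.1175)–(-0.8406, 0.8406, -0.1175)  len=0.3166
  (v15,v19,v16) [--+] → (-1.06766, 0.292458, -0.1175)–(-0.8406, 0.8406, -0.1175)  len=0.5933
  (v16,v19,v20) [+-+] → (-1.06766, 0.292458, -0.1175)–(-1.1888, 0, -0.1175)  len=0.3166
  (v19,v23,v20) [--+] → (-0.961744, -0.548142, -0.1175)–(-1.1888, 0, -0.1175)  len=0.5933
  (v20,v23,v24) [+-+] → (-0.961744, -0.548142, -0.1175)–(-0.8406, -0.8406, -0.1175)  len=0.3166
  (v23,v27,v24) [--+] → (-0.292458, -1.06766, -0.1175)–(-0.8406, -0.8406, -0.1175)  len=0.5933
  (v24,v27,v28) [+-+] → (-0.292458, -1.06766, -0.1175)–(0, -1.1888, -0.1175)  len=0.3166
  (v27,v31,v28) [--+] → (0.548142, -0.961744, -0.1175)–(0, -1.1888, -0.1175)  len=0.5933
  (v28,v31,v32) [+-+] → (0.548142, -0.961744, -0.1175)–(0.8406, -0.8406, -0.1175)  len=0.3166
  (v31,v2,v32) [--+] → (1.06766, -0.292458, -0.1175)–(0.8406, -0.8406, -0.1175)  len=0.5933
  (v32,v2,v3) [+-+] → (1.06766, -0.292458, -0.1175)–(1.1888, 0, -0.1175)  len=0.3166

Chained into 1 loop(s):
  loop 1: 16 segments, perimeter = 7.2789
Total perimeter = 7.279

loops=1 perimeter=7.279


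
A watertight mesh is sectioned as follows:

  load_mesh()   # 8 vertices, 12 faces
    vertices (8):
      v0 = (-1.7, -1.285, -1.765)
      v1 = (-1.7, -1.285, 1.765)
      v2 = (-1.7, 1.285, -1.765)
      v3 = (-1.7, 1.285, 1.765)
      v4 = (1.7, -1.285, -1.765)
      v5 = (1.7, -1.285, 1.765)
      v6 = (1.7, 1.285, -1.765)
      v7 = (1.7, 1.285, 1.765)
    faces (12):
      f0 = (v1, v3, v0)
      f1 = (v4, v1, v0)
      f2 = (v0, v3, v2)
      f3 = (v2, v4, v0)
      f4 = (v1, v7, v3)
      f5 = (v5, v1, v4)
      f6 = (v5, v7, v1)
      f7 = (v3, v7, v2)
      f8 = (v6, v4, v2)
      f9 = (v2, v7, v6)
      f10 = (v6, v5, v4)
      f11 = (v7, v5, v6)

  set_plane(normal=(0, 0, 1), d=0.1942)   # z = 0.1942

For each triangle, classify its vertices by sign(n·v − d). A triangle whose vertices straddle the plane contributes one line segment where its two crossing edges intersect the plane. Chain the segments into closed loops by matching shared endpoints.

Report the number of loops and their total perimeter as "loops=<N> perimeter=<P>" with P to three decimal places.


Straddling triangles (8 of 12):
  (v1,v3,v0) [++-] → (-1.7, 0.141386, 0.1942)–(-1.7, -1.285, 0.1942)  len=1.4264
  (v4,v1,v0) [-+-] → (-0.187048, -1.285, 0.1942)–(-1.7, -1.285, 0.1942)  len=1.5130
  (v0,v3,v2) [-+-] → (-1.7, 0.141386, 0.1942)–(-1.7, 1.285, 0.1942)  len=1.1436
  (v5,v1,v4) [++-] → (-0.187048, -1.285, 0.1942)–(1.7, -1.285, 0.1942)  len=1.8870
  (v3,v7,v2) [++-] → (0.187048, 1.285, 0.1942)–(-1.7, 1.285, 0.1942)  len=1.8870
  (v2,v7,v6) [-+-] → (0.187048, 1.285, 0.1942)–(1.7, 1.285, 0.1942)  len=1.5130
  (v6,v5,v4) [-+-] → (1.7, -0.141386, 0.1942)–(1.7, -1.285, 0.1942)  len=1.1436
  (v7,v5,v6) [++-] → (1.7, -0.141386, 0.1942)–(1.7, 1.285, 0.1942)  len=1.4264

Chained into 1 loop(s):
  loop 1: 8 segments, perimeter = 11.9400
Total perimeter = 11.940

loops=1 perimeter=11.940
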